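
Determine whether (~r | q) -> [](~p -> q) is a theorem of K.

Tableau for the negation ~((~r | q) -> [](~p -> q)):
1. ~((~r | q) -> [](~p -> q)), u
2. ~r | q, u   [~->-rule on 1]
3. ~[](~p -> q), u   [~->-rule on 1]
4. q, u   [|-rule on 2 (branches; this branch)]
5. ~(~p -> q), v   [~[]-rule on 3: fresh world v, uRv]
6. ~p, v   [~->-rule on 5]
7. ~q, v   [~->-rule on 5]
Accessibility: uRv
The negation has an open branch (countermodel exists).

No, not valid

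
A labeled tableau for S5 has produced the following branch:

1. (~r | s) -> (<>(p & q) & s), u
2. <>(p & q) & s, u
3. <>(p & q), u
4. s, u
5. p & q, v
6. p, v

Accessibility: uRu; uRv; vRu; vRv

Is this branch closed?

Open

There is no literal clash: for every atom and world, at most one sign appears.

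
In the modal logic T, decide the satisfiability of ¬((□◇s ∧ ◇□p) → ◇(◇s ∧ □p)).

1. ¬((□◇s ∧ ◇□p) → ◇(◇s ∧ □p)), w0
2. □◇s ∧ ◇□p, w0   [¬→-rule on 1]
3. ¬◇(◇s ∧ □p), w0   [¬→-rule on 1]
4. □◇s, w0   [∧-rule on 2]
5. ◇□p, w0   [∧-rule on 2]
6. ¬(◇s ∧ □p), w0   [¬◇-rule on 3 via w0Rw0]
7. ◇s, w0   [□-rule on 4 via w0Rw0]
8. ¬□p, w0   [¬∧-rule on 6 (branches; this branch)]
9. □p, w1   [◇-rule on 5: fresh world w1, w0Rw1]
10. ¬(◇s ∧ □p), w1   [¬◇-rule on 3 via w0Rw1]
11. ◇s, w1   [□-rule on 4 via w0Rw1]
12. p, w1   [□-rule on 9 via w1Rw1]
13. ¬□p, w1   [¬∧-rule on 10 (branches; this branch)]
14. s, w2   [◇-rule on 7: fresh world w2, w0Rw2]
15. ¬(◇s ∧ □p), w2   [¬◇-rule on 3 via w0Rw2]
16. ◇s, w2   [□-rule on 4 via w0Rw2]
17. ¬□p, w2   [¬∧-rule on 15 (branches; this branch)]
18. ¬p, w3   [¬□-rule on 8: fresh world w3, w0Rw3]
19. ¬(◇s ∧ □p), w3   [¬◇-rule on 3 via w0Rw3]
20. ◇s, w3   [□-rule on 4 via w0Rw3]
21. ¬◇s, w3   [¬∧-rule on 19 (branches; this branch)]
22. ¬s, w3   [¬◇-rule on 21 via w3Rw3]
23. s, w4   [◇-rule on 11: fresh world w4, w1Rw4]
24. p, w4   [□-rule on 9 via w1Rw4]
25. ¬p, w5   [¬□-rule on 13: fresh world w5, w1Rw5]
26. p, w5   [□-rule on 9 via w1Rw5]
Accessibility: w0Rw0, w0Rw1, w0Rw2, w0Rw3, w1Rw1, w1Rw4, w1Rw5, w2Rw2, w3Rw3, w4Rw4, w5Rw5
Branch closes: p and ¬p both at w5.
All branches of the tableau close; one closing branch shown above.

Unsatisfiable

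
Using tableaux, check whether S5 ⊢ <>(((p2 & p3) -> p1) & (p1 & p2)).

Not valid

Tableau for the negation ~<>(((p2 & p3) -> p1) & (p1 & p2)):
1. ~<>(((p2 & p3) -> p1) & (p1 & p2)), 0
2. ~(((p2 & p3) -> p1) & (p1 & p2)), 0   [~<>-rule on 1 via 0R0]
3. ~(p1 & p2), 0   [~&-rule on 2 (branches; this branch)]
4. ~p2, 0   [~&-rule on 3 (branches; this branch)]
Accessibility: 0R0
The negation has an open branch (countermodel exists).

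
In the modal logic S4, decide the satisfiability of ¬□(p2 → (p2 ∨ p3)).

1. ¬□(p2 → (p2 ∨ p3)), w0
2. ¬(p2 → (p2 ∨ p3)), w1   [¬□-rule on 1: fresh world w1, w0Rw1]
3. p2, w1   [¬→-rule on 2]
4. ¬(p2 ∨ p3), w1   [¬→-rule on 2]
5. ¬p2, w1   [¬∨-rule on 4]
6. ¬p3, w1   [¬∨-rule on 4]
Accessibility: w0Rw0, w0Rw1, w1Rw1
Branch closes: p2 and ¬p2 both at w1.
Every branch closes; the branch above is one of them.

No, unsatisfiable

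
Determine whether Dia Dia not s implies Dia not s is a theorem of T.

Tableau for the negation not (Dia Dia not s implies Dia not s):
1. not (Dia Dia not s implies Dia not s), 0
2. Dia Dia not s, 0   [neg-implies-rule on 1]
3. not Dia not s, 0   [neg-implies-rule on 1]
4. s, 0   [neg-Dia-rule on 3 via 0R0]
5. Dia not s, 1   [Dia-rule on 2: fresh world 1, 0R1]
6. s, 1   [neg-Dia-rule on 3 via 0R1]
7. not s, 2   [Dia-rule on 5: fresh world 2, 1R2]
Accessibility: 0R0, 0R1, 1R1, 1R2, 2R2
The negation has an open branch (countermodel exists).

Not valid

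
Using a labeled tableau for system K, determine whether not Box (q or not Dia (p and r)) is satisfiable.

1. not Box (q or not Dia (p and r)), 0
2. not (q or not Dia (p and r)), 1
3. not q, 1
4. Dia (p and r), 1
5. p and r, 2
6. p, 2
7. r, 2
Accessibility: 0R1, 1R2

Yes, satisfiable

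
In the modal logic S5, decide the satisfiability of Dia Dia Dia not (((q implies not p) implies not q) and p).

Yes, satisfiable

1. Dia Dia Dia not (((q implies not p) implies not q) and p), w0
2. Dia Dia not (((q implies not p) implies not q) and p), w1   [Dia-rule on 1: fresh world w1, w0Rw1]
3. Dia not (((q implies not p) implies not q) and p), w2   [Dia-rule on 2: fresh world w2, w1Rw2]
4. not (((q implies not p) implies not q) and p), w3   [Dia-rule on 3: fresh world w3, w2Rw3]
5. not p, w3   [neg-and-rule on 4 (branches; this branch)]
Accessibility: w0Rw0, w0Rw1, w0Rw2, w0Rw3, w1Rw0, w1Rw1, w1Rw2, w1Rw3, w2Rw0, w2Rw1, w2Rw2, w2Rw3, w3Rw0, w3Rw1, w3Rw2, w3Rw3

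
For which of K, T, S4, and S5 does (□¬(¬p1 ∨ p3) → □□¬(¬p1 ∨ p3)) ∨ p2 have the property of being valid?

S4-tableau for the negation ¬((□¬(¬p1 ∨ p3) → □□¬(¬p1 ∨ p3)) ∨ p2):
1. ¬((□¬(¬p1 ∨ p3) → □□¬(¬p1 ∨ p3)) ∨ p2), u
2. ¬(□¬(¬p1 ∨ p3) → □□¬(¬p1 ∨ p3)), u
3. ¬p2, u
4. □¬(¬p1 ∨ p3), u
5. ¬□□¬(¬p1 ∨ p3), u
6. ¬(¬p1 ∨ p3), u
7. p1, u
8. ¬p3, u
9. ¬□¬(¬p1 ∨ p3), v
10. ¬(¬p1 ∨ p3), v
11. p1, v
12. ¬p3, v
13. ¬p1 ∨ p3, w
14. ¬(¬p1 ∨ p3), w
15. p1, w
16. ¬p3, w
17. p3, w
Accessibility: uRu, uRv, uRw, vRv, vRw, wRw
Branch closes: p3 and ¬p3 both at w.
Every branch closes (one shown): valid in S4, hence also in S5 (every theorem of S4 is a theorem of S5).
T-tableau for the negation ¬((□¬(¬p1 ∨ p3) → □□¬(¬p1 ∨ p3)) ∨ p2):
1. ¬((□¬(¬p1 ∨ p3) → □□¬(¬p1 ∨ p3)) ∨ p2), u
2. ¬(□¬(¬p1 ∨ p3) → □□¬(¬p1 ∨ p3)), u
3. ¬p2, u
4. □¬(¬p1 ∨ p3), u
5. ¬□□¬(¬p1 ∨ p3), u
6. ¬(¬p1 ∨ p3), u
7. p1, u
8. ¬p3, u
9. ¬□¬(¬p1 ∨ p3), v
10. ¬(¬p1 ∨ p3), v
11. p1, v
12. ¬p3, v
13. ¬p1 ∨ p3, w
14. p3, w
Accessibility: uRu, uRv, vRv, vRw, wRw
Complete open branch: countermodel on a T-frame, so not valid in T, nor in K (the same frame is also a K-frame).

S4, S5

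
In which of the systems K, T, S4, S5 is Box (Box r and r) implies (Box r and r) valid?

T, S4, S5

K-tableau for the negation not (Box (Box r and r) implies (Box r and r)):
1. not (Box (Box r and r) implies (Box r and r)), 0
2. Box (Box r and r), 0
3. not (Box r and r), 0
4. not r, 0
Complete open branch: countermodel on a K-frame, so not valid in K.
T-tableau for the negation not (Box (Box r and r) implies (Box r and r)):
1. not (Box (Box r and r) implies (Box r and r)), 0
2. Box (Box r and r), 0
3. not (Box r and r), 0
4. Box r and r, 0
5. Box r, 0
6. r, 0
7. not Box r, 0
8. not r, 1
9. Box r and r, 1
10. Box r, 1
11. r, 1
Accessibility: 0R0, 0R1, 1R1
Branch closes: r and not r both at 1.
Every branch closes (one shown): valid in T, hence also in S4, S5 (every theorem of T is a theorem of S4 and S5).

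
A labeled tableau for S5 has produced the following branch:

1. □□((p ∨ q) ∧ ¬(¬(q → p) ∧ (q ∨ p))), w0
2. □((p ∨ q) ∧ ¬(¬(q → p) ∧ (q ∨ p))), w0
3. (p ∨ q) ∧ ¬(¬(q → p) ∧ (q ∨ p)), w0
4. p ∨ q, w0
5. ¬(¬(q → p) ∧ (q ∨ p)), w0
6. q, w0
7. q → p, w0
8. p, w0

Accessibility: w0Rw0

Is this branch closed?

No world carries both an atom and its negation.

Not closed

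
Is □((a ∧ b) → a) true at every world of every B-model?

Tableau for the negation ¬□((a ∧ b) → a):
1. ¬□((a ∧ b) → a), u
2. ¬((a ∧ b) → a), v
3. a ∧ b, v
4. ¬a, v
5. a, v
6. b, v
Accessibility: uRu, uRv, vRu, vRv
Branch closes: a and ¬a both at v.
All branches of the negation close; one closing branch shown above.

Valid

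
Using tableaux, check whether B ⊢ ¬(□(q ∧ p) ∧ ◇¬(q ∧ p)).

Valid

Tableau for the negation □(q ∧ p) ∧ ◇¬(q ∧ p):
1. □(q ∧ p) ∧ ◇¬(q ∧ p), u
2. □(q ∧ p), u   [∧-rule on 1]
3. ◇¬(q ∧ p), u   [∧-rule on 1]
4. q ∧ p, u   [□-rule on 2 via uRu]
5. q, u   [∧-rule on 4]
6. p, u   [∧-rule on 4]
7. ¬(q ∧ p), v   [◇-rule on 3: fresh world v, uRv]
8. q ∧ p, v   [□-rule on 2 via uRv]
9. q, v   [∧-rule on 8]
10. p, v   [∧-rule on 8]
11. ¬p, v   [¬∧-rule on 7 (branches; this branch)]
Accessibility: uRu, uRv, vRu, vRv
Branch closes: p and ¬p both at v.
Every branch of the negation's tableau closes; the branch above is one of them.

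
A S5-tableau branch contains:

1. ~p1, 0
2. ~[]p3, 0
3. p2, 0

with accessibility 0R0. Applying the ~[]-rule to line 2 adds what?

a fresh world 1 with 0R1, and ~p3 at 1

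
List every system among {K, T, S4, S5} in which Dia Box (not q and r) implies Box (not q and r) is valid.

S4-tableau for the negation not (Dia Box (not q and r) implies Box (not q and r)):
1. not (Dia Box (not q and r) implies Box (not q and r)), w0
2. Dia Box (not q and r), w0
3. not Box (not q and r), w0
4. Box (not q and r), w1
5. not q and r, w1
6. not q, w1
7. r, w1
8. not (not q and r), w2
9. not r, w2
Accessibility: w0Rw0, w0Rw1, w0Rw2, w1Rw1, w2Rw2
Complete open branch: countermodel on an S4-frame, so not valid in S4, nor in K, T (the same frame is also a K-frame and a T-frame).
S5-tableau for the negation not (Dia Box (not q and r) implies Box (not q and r)):
1. not (Dia Box (not q and r) implies Box (not q and r)), w0
2. Dia Box (not q and r), w0
3. not Box (not q and r), w0
4. Box (not q and r), w1
5. not q and r, w0
6. not q, w0
7. r, w0
8. not q and r, w1
9. not q, w1
10. r, w1
11. not (not q and r), w2
12. not q and r, w2
13. not q, w2
14. r, w2
15. not r, w2
Accessibility: w0Rw0, w0Rw1, w0Rw2, w1Rw0, w1Rw1, w1Rw2, w2Rw0, w2Rw1, w2Rw2
Branch closes: r and not r both at w2.
Every branch closes (one shown): valid in S5.

S5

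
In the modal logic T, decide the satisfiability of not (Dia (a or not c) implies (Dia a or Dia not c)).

1. not (Dia (a or not c) implies (Dia a or Dia not c)), 0
2. Dia (a or not c), 0   [neg-implies-rule on 1]
3. not (Dia a or Dia not c), 0   [neg-implies-rule on 1]
4. not Dia a, 0   [neg-or-rule on 3]
5. not Dia not c, 0   [neg-or-rule on 3]
6. not a, 0   [neg-Dia-rule on 4 via 0R0]
7. c, 0   [neg-Dia-rule on 5 via 0R0]
8. a or not c, 1   [Dia-rule on 2: fresh world 1, 0R1]
9. not a, 1   [neg-Dia-rule on 4 via 0R1]
10. c, 1   [neg-Dia-rule on 5 via 0R1]
11. not c, 1   [or-rule on 8 (branches; this branch)]
Accessibility: 0R0, 0R1, 1R1
Branch closes: c and not c both at 1.
All branches of the tableau close; one closing branch shown above.

No, unsatisfiable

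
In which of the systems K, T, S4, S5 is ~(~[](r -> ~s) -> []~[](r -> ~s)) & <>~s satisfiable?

S5-tableau for the formula:
1. ~(~[](r -> ~s) -> []~[](r -> ~s)) & <>~s, w0
2. ~(~[](r -> ~s) -> []~[](r -> ~s)), w0   [&-rule on 1]
3. <>~s, w0   [&-rule on 1]
4. ~[](r -> ~s), w0   [~->-rule on 2]
5. ~[]~[](r -> ~s), w0   [~->-rule on 2]
6. ~s, w1   [<>-rule on 3: fresh world w1, w0Rw1]
7. ~(r -> ~s), w2   [~[]-rule on 4: fresh world w2, w0Rw2]
8. r, w2   [~->-rule on 7]
9. s, w2   [~->-rule on 7]
10. [](r -> ~s), w3   [~[]-rule on 5: fresh world w3, w0Rw3]
11. r -> ~s, w0   [[]-rule on 10 via w3Rw0]
12. r -> ~s, w1   [[]-rule on 10 via w3Rw1]
13. r -> ~s, w2   [[]-rule on 10 via w3Rw2]
14. r -> ~s, w3   [[]-rule on 10 via w3Rw3]
15. ~s, w0   [->-rule on 11 (branches; this branch)]
16. ~s, w2   [->-rule on 13 (branches; this branch)]
Accessibility: w0Rw0, w0Rw1, w0Rw2, w0Rw3, w1Rw0, w1Rw1, w1Rw2, w1Rw3, w2Rw0, w2Rw1, w2Rw2, w2Rw3, w3Rw0, w3Rw1, w3Rw2, w3Rw3
Branch closes: s and ~s both at w2.
Every branch closes (one shown): unsatisfiable in S5.
S4-tableau for the formula:
1. ~(~[](r -> ~s) -> []~[](r -> ~s)) & <>~s, w0
2. ~(~[](r -> ~s) -> []~[](r -> ~s)), w0   [&-rule on 1]
3. <>~s, w0   [&-rule on 1]
4. ~[](r -> ~s), w0   [~->-rule on 2]
5. ~[]~[](r -> ~s), w0   [~->-rule on 2]
6. ~s, w1   [<>-rule on 3: fresh world w1, w0Rw1]
7. ~(r -> ~s), w2   [~[]-rule on 4: fresh world w2, w0Rw2]
8. r, w2   [~->-rule on 7]
9. s, w2   [~->-rule on 7]
10. [](r -> ~s), w3   [~[]-rule on 5: fresh world w3, w0Rw3]
11. r -> ~s, w3   [[]-rule on 10 via w3Rw3]
12. ~s, w3   [->-rule on 11 (branches; this branch)]
Accessibility: w0Rw0, w0Rw1, w0Rw2, w0Rw3, w1Rw1, w2Rw2, w3Rw3
Complete open branch: satisfiable in S4, hence also in K, T (this S4-model is also a K-model and a T-model).

K, T, S4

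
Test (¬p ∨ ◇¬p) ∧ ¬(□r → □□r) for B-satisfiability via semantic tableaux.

1. (¬p ∨ ◇¬p) ∧ ¬(□r → □□r), 0
2. ¬p ∨ ◇¬p, 0
3. ¬(□r → □□r), 0
4. □r, 0
5. ¬□□r, 0
6. r, 0
7. ◇¬p, 0
8. ¬□r, 1
9. r, 1
10. ¬p, 2
11. r, 2
12. ¬r, 3
Accessibility: 0R0, 0R1, 0R2, 1R0, 1R1, 1R3, 2R0, 2R2, 3R1, 3R3

Satisfiable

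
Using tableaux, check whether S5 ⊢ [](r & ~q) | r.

Tableau for the negation ~([](r & ~q) | r):
1. ~([](r & ~q) | r), u
2. ~[](r & ~q), u
3. ~r, u
4. ~(r & ~q), v
5. q, v
Accessibility: uRu, uRv, vRu, vRv
The negation has an open branch (countermodel exists).

Not valid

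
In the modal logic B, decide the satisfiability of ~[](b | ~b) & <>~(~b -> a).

Unsatisfiable

1. ~[](b | ~b) & <>~(~b -> a), u
2. ~[](b | ~b), u
3. <>~(~b -> a), u
4. ~(b | ~b), v
5. ~b, v
6. b, v
Accessibility: uRu, uRv, vRu, vRv
Branch closes: b and ~b both at v.
All branches of the tableau close; one closing branch shown above.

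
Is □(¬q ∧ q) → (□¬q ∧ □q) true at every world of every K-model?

Tableau for the negation ¬(□(¬q ∧ q) → (□¬q ∧ □q)):
1. ¬(□(¬q ∧ q) → (□¬q ∧ □q)), w0
2. □(¬q ∧ q), w0
3. ¬(□¬q ∧ □q), w0
4. ¬□q, w0
5. ¬q, w1
6. ¬q ∧ q, w1
7. q, w1
Accessibility: w0Rw1
Branch closes: q and ¬q both at w1.
All branches of the negation close; one closing branch shown above.

Valid in K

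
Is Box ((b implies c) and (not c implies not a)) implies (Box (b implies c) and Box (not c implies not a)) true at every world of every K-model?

Valid

Tableau for the negation not (Box ((b implies c) and (not c implies not a)) implies (Box (b implies c) and Box (not c implies not a))):
1. not (Box ((b implies c) and (not c implies not a)) implies (Box (b implies c) and Box (not c implies not a))), w0
2. Box ((b implies c) and (not c implies not a)), w0
3. not (Box (b implies c) and Box (not c implies not a)), w0
4. not Box (not c implies not a), w0
5. not (not c implies not a), w1
6. not c, w1
7. a, w1
8. (b implies c) and (not c implies not a), w1
9. b implies c, w1
10. not c implies not a, w1
11. not b, w1
12. not a, w1
Accessibility: w0Rw1
Branch closes: a and not a both at w1.
Every branch of the negation's tableau closes; the branch above is one of them.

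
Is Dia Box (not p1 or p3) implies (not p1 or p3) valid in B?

Tableau for the negation not (Dia Box (not p1 or p3) implies (not p1 or p3)):
1. not (Dia Box (not p1 or p3) implies (not p1 or p3)), 0
2. Dia Box (not p1 or p3), 0
3. not (not p1 or p3), 0
4. p1, 0
5. not p3, 0
6. Box (not p1 or p3), 1
7. not p1 or p3, 0
8. not p1 or p3, 1
9. p3, 0
Accessibility: 0R0, 0R1, 1R0, 1R1
Branch closes: p3 and not p3 both at 0.
All branches of the negation close; one closing branch shown above.

Valid in B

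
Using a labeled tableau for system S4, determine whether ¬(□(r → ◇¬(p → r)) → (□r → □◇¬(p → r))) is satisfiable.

1. ¬(□(r → ◇¬(p → r)) → (□r → □◇¬(p → r))), u
2. □(r → ◇¬(p → r)), u
3. ¬(□r → □◇¬(p → r)), u
4. □r, u
5. ¬□◇¬(p → r), u
6. r → ◇¬(p → r), u
7. r, u
8. ◇¬(p → r), u
9. ¬◇¬(p → r), v
10. r → ◇¬(p → r), v
11. r, v
12. p → r, v
13. ◇¬(p → r), v
14. ¬(p → r), w
15. p, w
16. ¬r, w
17. r → ◇¬(p → r), w
18. r, w
Accessibility: uRu, uRv, uRw, vRv, wRw
Branch closes: r and ¬r both at w.
(One branch shown.) All branches close.

Unsatisfiable (every branch closes)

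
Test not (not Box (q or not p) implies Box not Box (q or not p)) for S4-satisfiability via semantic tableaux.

1. not (not Box (q or not p) implies Box not Box (q or not p)), u
2. not Box (q or not p), u   [neg-implies-rule on 1]
3. not Box not Box (q or not p), u   [neg-implies-rule on 1]
4. not (q or not p), v   [neg-Box-rule on 2: fresh world v, uRv]
5. not q, v   [neg-or-rule on 4]
6. p, v   [neg-or-rule on 4]
7. Box (q or not p), w   [neg-Box-rule on 3: fresh world w, uRw]
8. q or not p, w   [Box-rule on 7 via wRw]
9. not p, w   [or-rule on 8 (branches; this branch)]
Accessibility: uRu, uRv, uRw, vRv, wRw

Yes, satisfiable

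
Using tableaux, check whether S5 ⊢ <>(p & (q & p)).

Tableau for the negation ~<>(p & (q & p)):
1. ~<>(p & (q & p)), u
2. ~(p & (q & p)), u
3. ~(q & p), u
4. ~p, u
Accessibility: uRu
The negation has an open branch (countermodel exists).

Not valid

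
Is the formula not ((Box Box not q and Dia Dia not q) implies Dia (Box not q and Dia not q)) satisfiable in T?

Unsatisfiable (every branch closes)

1. not ((Box Box not q and Dia Dia not q) implies Dia (Box not q and Dia not q)), u
2. Box Box not q and Dia Dia not q, u
3. not Dia (Box not q and Dia not q), u
4. Box Box not q, u
5. Dia Dia not q, u
6. not (Box not q and Dia not q), u
7. Box not q, u
8. not q, u
9. not Box not q, u
10. Dia not q, v
11. not (Box not q and Dia not q), v
12. Box not q, v
13. not q, v
14. not Box not q, v
15. q, w
16. not (Box not q and Dia not q), w
17. Box not q, w
18. not q, w
Accessibility: uRu, uRv, uRw, vRv, wRw
Branch closes: q and not q both at w.
(One branch shown.) All branches close.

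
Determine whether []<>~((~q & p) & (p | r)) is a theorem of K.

Invalid (countermodel exists)

Tableau for the negation ~[]<>~((~q & p) & (p | r)):
1. ~[]<>~((~q & p) & (p | r)), w0
2. ~<>~((~q & p) & (p | r)), w1   [~[]-rule on 1: fresh world w1, w0Rw1]
Accessibility: w0Rw1
The negation has an open branch (countermodel exists).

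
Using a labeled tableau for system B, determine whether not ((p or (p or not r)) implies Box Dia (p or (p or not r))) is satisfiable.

Unsatisfiable (every branch closes)

1. not ((p or (p or not r)) implies Box Dia (p or (p or not r))), u
2. p or (p or not r), u
3. not Box Dia (p or (p or not r)), u
4. p or not r, u
5. not r, u
6. not Dia (p or (p or not r)), v
7. not (p or (p or not r)), u
8. not p, u
9. not (p or not r), u
10. r, u
Accessibility: uRu, uRv, vRu, vRv
Branch closes: r and not r both at u.
All branches of the tableau close; one closing branch shown above.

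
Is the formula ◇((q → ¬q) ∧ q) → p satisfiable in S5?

Yes, satisfiable

1. ◇((q → ¬q) ∧ q) → p, u
2. p, u
Accessibility: uRu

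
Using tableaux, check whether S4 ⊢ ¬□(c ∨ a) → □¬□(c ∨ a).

No, not valid

Tableau for the negation ¬(¬□(c ∨ a) → □¬□(c ∨ a)):
1. ¬(¬□(c ∨ a) → □¬□(c ∨ a)), 0
2. ¬□(c ∨ a), 0
3. ¬□¬□(c ∨ a), 0
4. ¬(c ∨ a), 1
5. ¬c, 1
6. ¬a, 1
7. □(c ∨ a), 2
8. c ∨ a, 2
9. a, 2
Accessibility: 0R0, 0R1, 0R2, 1R1, 2R2
The negation has an open branch (countermodel exists).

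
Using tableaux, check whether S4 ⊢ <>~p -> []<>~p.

Not valid

Tableau for the negation ~(<>~p -> []<>~p):
1. ~(<>~p -> []<>~p), 0
2. <>~p, 0
3. ~[]<>~p, 0
4. ~p, 1
5. ~<>~p, 2
6. p, 2
Accessibility: 0R0, 0R1, 0R2, 1R1, 2R2
The negation has an open branch (countermodel exists).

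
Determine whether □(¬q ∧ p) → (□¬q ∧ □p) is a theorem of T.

Valid in T

Tableau for the negation ¬(□(¬q ∧ p) → (□¬q ∧ □p)):
1. ¬(□(¬q ∧ p) → (□¬q ∧ □p)), 0
2. □(¬q ∧ p), 0   [¬→-rule on 1]
3. ¬(□¬q ∧ □p), 0   [¬→-rule on 1]
4. ¬q ∧ p, 0   [□-rule on 2 via 0R0]
5. ¬q, 0   [∧-rule on 4]
6. p, 0   [∧-rule on 4]
7. ¬□p, 0   [¬∧-rule on 3 (branches; this branch)]
8. ¬p, 1   [¬□-rule on 7: fresh world 1, 0R1]
9. ¬q ∧ p, 1   [□-rule on 2 via 0R1]
10. ¬q, 1   [∧-rule on 9]
11. p, 1   [∧-rule on 9]
Accessibility: 0R0, 0R1, 1R1
Branch closes: p and ¬p both at 1.
Every branch of the negation's tableau closes; the branch above is one of them.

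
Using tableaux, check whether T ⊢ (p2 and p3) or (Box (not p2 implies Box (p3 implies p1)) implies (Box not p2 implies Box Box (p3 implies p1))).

Valid in T

Tableau for the negation not ((p2 and p3) or (Box (not p2 implies Box (p3 implies p1)) implies (Box not p2 implies Box Box (p3 implies p1)))):
1. not ((p2 and p3) or (Box (not p2 implies Box (p3 implies p1)) implies (Box not p2 implies Box Box (p3 implies p1)))), 0
2. not (p2 and p3), 0   [neg-or-rule on 1]
3. not (Box (not p2 implies Box (p3 implies p1)) implies (Box not p2 implies Box Box (p3 implies p1))), 0   [neg-or-rule on 1]
4. Box (not p2 implies Box (p3 implies p1)), 0   [neg-implies-rule on 3]
5. not (Box not p2 implies Box Box (p3 implies p1)), 0   [neg-implies-rule on 3]
6. Box not p2, 0   [neg-implies-rule on 5]
7. not Box Box (p3 implies p1), 0   [neg-implies-rule on 5]
8. not p2 implies Box (p3 implies p1), 0   [Box-rule on 4 via 0R0]
9. not p2, 0   [Box-rule on 6 via 0R0]
10. not p3, 0   [neg-and-rule on 2 (branches; this branch)]
11. Box (p3 implies p1), 0   [implies-rule on 8 (branches; this branch)]
12. p3 implies p1, 0   [Box-rule on 11 via 0R0]
13. p1, 0   [implies-rule on 12 (branches; this branch)]
14. not Box (p3 implies p1), 1   [neg-Box-rule on 7: fresh world 1, 0R1]
15. not p2 implies Box (p3 implies p1), 1   [Box-rule on 4 via 0R1]
16. not p2, 1   [Box-rule on 6 via 0R1]
17. p3 implies p1, 1   [Box-rule on 11 via 0R1]
18. Box (p3 implies p1), 1   [implies-rule on 15 (branches; this branch)]
19. p1, 1   [implies-rule on 17 (branches; this branch)]
20. not (p3 implies p1), 2   [neg-Box-rule on 14: fresh world 2, 1R2]
21. p3, 2   [neg-implies-rule on 20]
22. not p1, 2   [neg-implies-rule on 20]
23. p3 implies p1, 2   [Box-rule on 18 via 1R2]
24. p1, 2   [implies-rule on 23 (branches; this branch)]
Accessibility: 0R0, 0R1, 1R1, 1R2, 2R2
Branch closes: p1 and not p1 both at 2.
All branches of the negation close; one closing branch shown above.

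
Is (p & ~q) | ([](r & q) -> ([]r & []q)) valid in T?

Yes, valid

Tableau for the negation ~((p & ~q) | ([](r & q) -> ([]r & []q))):
1. ~((p & ~q) | ([](r & q) -> ([]r & []q))), 0
2. ~(p & ~q), 0   [~|-rule on 1]
3. ~([](r & q) -> ([]r & []q)), 0   [~|-rule on 1]
4. [](r & q), 0   [~->-rule on 3]
5. ~([]r & []q), 0   [~->-rule on 3]
6. r & q, 0   [[]-rule on 4 via 0R0]
7. r, 0   [&-rule on 6]
8. q, 0   [&-rule on 6]
9. ~[]q, 0   [~&-rule on 5 (branches; this branch)]
10. ~q, 1   [~[]-rule on 9: fresh world 1, 0R1]
11. r & q, 1   [[]-rule on 4 via 0R1]
12. r, 1   [&-rule on 11]
13. q, 1   [&-rule on 11]
Accessibility: 0R0, 0R1, 1R1
Branch closes: q and ~q both at 1.
All branches of the negation close; one closing branch shown above.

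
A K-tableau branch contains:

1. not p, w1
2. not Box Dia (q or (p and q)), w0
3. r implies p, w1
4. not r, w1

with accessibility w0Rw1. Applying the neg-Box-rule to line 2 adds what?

a fresh world w2 with w0Rw2, and not Dia (q or (p and q)) at w2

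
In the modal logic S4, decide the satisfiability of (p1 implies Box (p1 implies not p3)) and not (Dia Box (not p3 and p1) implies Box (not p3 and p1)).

1. (p1 implies Box (p1 implies not p3)) and not (Dia Box (not p3 and p1) implies Box (not p3 and p1)), 0
2. p1 implies Box (p1 implies not p3), 0
3. not (Dia Box (not p3 and p1) implies Box (not p3 and p1)), 0
4. Dia Box (not p3 and p1), 0
5. not Box (not p3 and p1), 0
6. Box (p1 implies not p3), 0
7. p1 implies not p3, 0
8. not p3, 0
9. Box (not p3 and p1), 1
10. p1 implies not p3, 1
11. not p3 and p1, 1
12. not p3, 1
13. p1, 1
14. not (not p3 and p1), 2
15. p1 implies not p3, 2
16. not p1, 2
17. not p3, 2
Accessibility: 0R0, 0R1, 0R2, 1R1, 2R2

Satisfiable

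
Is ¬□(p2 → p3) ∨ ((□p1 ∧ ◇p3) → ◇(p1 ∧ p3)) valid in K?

Tableau for the negation ¬(¬□(p2 → p3) ∨ ((□p1 ∧ ◇p3) → ◇(p1 ∧ p3))):
1. ¬(¬□(p2 → p3) ∨ ((□p1 ∧ ◇p3) → ◇(p1 ∧ p3))), 0
2. □(p2 → p3), 0
3. ¬((□p1 ∧ ◇p3) → ◇(p1 ∧ p3)), 0
4. □p1 ∧ ◇p3, 0
5. ¬◇(p1 ∧ p3), 0
6. □p1, 0
7. ◇p3, 0
8. p3, 1
9. p2 → p3, 1
10. ¬(p1 ∧ p3), 1
11. p1, 1
12. ¬p3, 1
Accessibility: 0R1
Branch closes: p3 and ¬p3 both at 1.
Every branch of the negation's tableau closes; the branch above is one of them.

Yes, valid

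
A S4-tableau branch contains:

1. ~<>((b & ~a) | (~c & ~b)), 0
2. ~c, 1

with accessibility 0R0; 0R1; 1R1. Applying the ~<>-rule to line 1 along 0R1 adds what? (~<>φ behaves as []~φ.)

~((b & ~a) | (~c & ~b)), 1

~<>φ behaves as []~φ: propagate the negated body to each accessible world.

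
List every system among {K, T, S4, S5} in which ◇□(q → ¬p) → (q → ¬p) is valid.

S4-tableau for the negation ¬(◇□(q → ¬p) → (q → ¬p)):
1. ¬(◇□(q → ¬p) → (q → ¬p)), 0
2. ◇□(q → ¬p), 0
3. ¬(q → ¬p), 0
4. q, 0
5. p, 0
6. □(q → ¬p), 1
7. q → ¬p, 1
8. ¬p, 1
Accessibility: 0R0, 0R1, 1R1
Complete open branch: countermodel on an S4-frame, so not valid in S4, nor in K, T (the same frame is also a K-frame and a T-frame).
S5-tableau for the negation ¬(◇□(q → ¬p) → (q → ¬p)):
1. ¬(◇□(q → ¬p) → (q → ¬p)), 0
2. ◇□(q → ¬p), 0
3. ¬(q → ¬p), 0
4. q, 0
5. p, 0
6. □(q → ¬p), 1
7. q → ¬p, 0
8. q → ¬p, 1
9. ¬p, 0
Accessibility: 0R0, 0R1, 1R0, 1R1
Branch closes: p and ¬p both at 0.
Every branch closes (one shown): valid in S5.

S5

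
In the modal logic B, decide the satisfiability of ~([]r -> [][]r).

1. ~([]r -> [][]r), u
2. []r, u   [~->-rule on 1]
3. ~[][]r, u   [~->-rule on 1]
4. r, u   [[]-rule on 2 via uRu]
5. ~[]r, v   [~[]-rule on 3: fresh world v, uRv]
6. r, v   [[]-rule on 2 via uRv]
7. ~r, w   [~[]-rule on 5: fresh world w, vRw]
Accessibility: uRu, uRv, vRu, vRv, vRw, wRv, wRw

Satisfiable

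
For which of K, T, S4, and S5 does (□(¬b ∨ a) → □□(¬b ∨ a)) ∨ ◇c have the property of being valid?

S4, S5

S4-tableau for the negation ¬((□(¬b ∨ a) → □□(¬b ∨ a)) ∨ ◇c):
1. ¬((□(¬b ∨ a) → □□(¬b ∨ a)) ∨ ◇c), u
2. ¬(□(¬b ∨ a) → □□(¬b ∨ a)), u   [¬∨-rule on 1]
3. ¬◇c, u   [¬∨-rule on 1]
4. □(¬b ∨ a), u   [¬→-rule on 2]
5. ¬□□(¬b ∨ a), u   [¬→-rule on 2]
6. ¬c, u   [¬◇-rule on 3 via uRu]
7. ¬b ∨ a, u   [□-rule on 4 via uRu]
8. a, u   [∨-rule on 7 (branches; this branch)]
9. ¬□(¬b ∨ a), v   [¬□-rule on 5: fresh world v, uRv]
10. ¬c, v   [¬◇-rule on 3 via uRv]
11. ¬b ∨ a, v   [□-rule on 4 via uRv]
12. a, v   [∨-rule on 11 (branches; this branch)]
13. ¬(¬b ∨ a), w   [¬□-rule on 9: fresh world w, vRw]
14. b, w   [¬∨-rule on 13]
15. ¬a, w   [¬∨-rule on 13]
16. ¬c, w   [¬◇-rule on 3 via uRw]
17. ¬b ∨ a, w   [□-rule on 4 via uRw]
18. a, w   [∨-rule on 17 (branches; this branch)]
Accessibility: uRu, uRv, uRw, vRv, vRw, wRw
Branch closes: a and ¬a both at w.
Every branch closes (one shown): valid in S4, hence also in S5 (every theorem of S4 is a theorem of S5).
T-tableau for the negation ¬((□(¬b ∨ a) → □□(¬b ∨ a)) ∨ ◇c):
1. ¬((□(¬b ∨ a) → □□(¬b ∨ a)) ∨ ◇c), u
2. ¬(□(¬b ∨ a) → □□(¬b ∨ a)), u   [¬∨-rule on 1]
3. ¬◇c, u   [¬∨-rule on 1]
4. □(¬b ∨ a), u   [¬→-rule on 2]
5. ¬□□(¬b ∨ a), u   [¬→-rule on 2]
6. ¬c, u   [¬◇-rule on 3 via uRu]
7. ¬b ∨ a, u   [□-rule on 4 via uRu]
8. a, u   [∨-rule on 7 (branches; this branch)]
9. ¬□(¬b ∨ a), v   [¬□-rule on 5: fresh world v, uRv]
10. ¬c, v   [¬◇-rule on 3 via uRv]
11. ¬b ∨ a, v   [□-rule on 4 via uRv]
12. a, v   [∨-rule on 11 (branches; this branch)]
13. ¬(¬b ∨ a), w   [¬□-rule on 9: fresh world w, vRw]
14. b, w   [¬∨-rule on 13]
15. ¬a, w   [¬∨-rule on 13]
Accessibility: uRu, uRv, vRv, vRw, wRw
Complete open branch: countermodel on a T-frame, so not valid in T, nor in K (the same frame is also a K-frame).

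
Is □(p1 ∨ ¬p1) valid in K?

Valid

Tableau for the negation ¬□(p1 ∨ ¬p1):
1. ¬□(p1 ∨ ¬p1), 0
2. ¬(p1 ∨ ¬p1), 1
3. ¬p1, 1
4. p1, 1
Accessibility: 0R1
Branch closes: p1 and ¬p1 both at 1.
Every branch of the negation's tableau closes; the branch above is one of them.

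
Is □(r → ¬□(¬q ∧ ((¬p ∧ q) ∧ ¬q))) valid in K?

No, not valid

Tableau for the negation ¬□(r → ¬□(¬q ∧ ((¬p ∧ q) ∧ ¬q))):
1. ¬□(r → ¬□(¬q ∧ ((¬p ∧ q) ∧ ¬q))), u
2. ¬(r → ¬□(¬q ∧ ((¬p ∧ q) ∧ ¬q))), v
3. r, v
4. □(¬q ∧ ((¬p ∧ q) ∧ ¬q)), v
Accessibility: uRv
The negation has an open branch (countermodel exists).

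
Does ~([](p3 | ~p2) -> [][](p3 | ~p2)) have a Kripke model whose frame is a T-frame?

1. ~([](p3 | ~p2) -> [][](p3 | ~p2)), u
2. [](p3 | ~p2), u
3. ~[][](p3 | ~p2), u
4. p3 | ~p2, u
5. ~p2, u
6. ~[](p3 | ~p2), v
7. p3 | ~p2, v
8. ~p2, v
9. ~(p3 | ~p2), w
10. ~p3, w
11. p2, w
Accessibility: uRu, uRv, vRv, vRw, wRw

Satisfiable (open branch found)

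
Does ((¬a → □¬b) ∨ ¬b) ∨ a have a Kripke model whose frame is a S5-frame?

1. ((¬a → □¬b) ∨ ¬b) ∨ a, u
2. a, u
Accessibility: uRu

Satisfiable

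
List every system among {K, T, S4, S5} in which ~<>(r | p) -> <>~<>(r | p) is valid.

T-tableau for the negation ~(~<>(r | p) -> <>~<>(r | p)):
1. ~(~<>(r | p) -> <>~<>(r | p)), u
2. ~<>(r | p), u   [~->-rule on 1]
3. ~<>~<>(r | p), u   [~->-rule on 1]
4. ~(r | p), u   [~<>-rule on 2 via uRu]
5. ~r, u   [~|-rule on 4]
6. ~p, u   [~|-rule on 4]
7. <>(r | p), u   [~<>-rule on 3 via uRu]
8. r | p, v   [<>-rule on 7: fresh world v, uRv]
9. ~(r | p), v   [~<>-rule on 2 via uRv]
10. ~r, v   [~|-rule on 9]
11. ~p, v   [~|-rule on 9]
12. <>(r | p), v   [~<>-rule on 3 via uRv]
13. p, v   [|-rule on 8 (branches; this branch)]
Accessibility: uRu, uRv, vRv
Branch closes: p and ~p both at v.
Every branch closes (one shown): valid in T, hence also in S4, S5 (every theorem of T is a theorem of S4 and S5).
K-tableau for the negation ~(~<>(r | p) -> <>~<>(r | p)):
1. ~(~<>(r | p) -> <>~<>(r | p)), u
2. ~<>(r | p), u   [~->-rule on 1]
3. ~<>~<>(r | p), u   [~->-rule on 1]
Complete open branch: countermodel on a K-frame, so not valid in K.

T, S4, S5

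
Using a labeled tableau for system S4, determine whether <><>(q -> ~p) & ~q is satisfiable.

Satisfiable

1. <><>(q -> ~p) & ~q, w0
2. <><>(q -> ~p), w0   [&-rule on 1]
3. ~q, w0   [&-rule on 1]
4. <>(q -> ~p), w1   [<>-rule on 2: fresh world w1, w0Rw1]
5. q -> ~p, w2   [<>-rule on 4: fresh world w2, w1Rw2]
6. ~p, w2   [->-rule on 5 (branches; this branch)]
Accessibility: w0Rw0, w0Rw1, w0Rw2, w1Rw1, w1Rw2, w2Rw2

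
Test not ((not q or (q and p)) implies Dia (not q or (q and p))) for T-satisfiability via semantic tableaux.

No, unsatisfiable

1. not ((not q or (q and p)) implies Dia (not q or (q and p))), u
2. not q or (q and p), u
3. not Dia (not q or (q and p)), u
4. not (not q or (q and p)), u
5. q, u
6. not (q and p), u
7. q and p, u
8. p, u
9. not p, u
Accessibility: uRu
Branch closes: p and not p both at u.
(One branch shown.) All branches close.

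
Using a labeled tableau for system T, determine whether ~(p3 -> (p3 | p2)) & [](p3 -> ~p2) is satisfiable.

Unsatisfiable (every branch closes)

1. ~(p3 -> (p3 | p2)) & [](p3 -> ~p2), w0
2. ~(p3 -> (p3 | p2)), w0
3. [](p3 -> ~p2), w0
4. p3, w0
5. ~(p3 | p2), w0
6. ~p3, w0
7. ~p2, w0
Accessibility: w0Rw0
Branch closes: p3 and ~p3 both at w0.
Every branch closes; the branch above is one of them.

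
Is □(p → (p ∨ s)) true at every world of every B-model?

Yes, valid

Tableau for the negation ¬□(p → (p ∨ s)):
1. ¬□(p → (p ∨ s)), u
2. ¬(p → (p ∨ s)), v
3. p, v
4. ¬(p ∨ s), v
5. ¬p, v
6. ¬s, v
Accessibility: uRu, uRv, vRu, vRv
Branch closes: p and ¬p both at v.
Every branch of the negation's tableau closes; the branch above is one of them.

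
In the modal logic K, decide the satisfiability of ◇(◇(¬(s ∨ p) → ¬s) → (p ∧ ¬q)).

Satisfiable

1. ◇(◇(¬(s ∨ p) → ¬s) → (p ∧ ¬q)), u
2. ◇(¬(s ∨ p) → ¬s) → (p ∧ ¬q), v
3. p ∧ ¬q, v
4. p, v
5. ¬q, v
Accessibility: uRv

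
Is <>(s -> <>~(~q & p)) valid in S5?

No, not valid

Tableau for the negation ~<>(s -> <>~(~q & p)):
1. ~<>(s -> <>~(~q & p)), 0
2. ~(s -> <>~(~q & p)), 0
3. s, 0
4. ~<>~(~q & p), 0
5. ~q & p, 0
6. ~q, 0
7. p, 0
Accessibility: 0R0
The negation has an open branch (countermodel exists).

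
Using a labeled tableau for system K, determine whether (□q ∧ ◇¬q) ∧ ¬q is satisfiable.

Unsatisfiable

1. (□q ∧ ◇¬q) ∧ ¬q, w0
2. □q ∧ ◇¬q, w0
3. ¬q, w0
4. □q, w0
5. ◇¬q, w0
6. ¬q, w1
7. q, w1
Accessibility: w0Rw1
Branch closes: q and ¬q both at w1.
All branches of the tableau close; one closing branch shown above.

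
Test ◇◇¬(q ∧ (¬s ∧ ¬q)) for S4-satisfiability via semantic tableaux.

1. ◇◇¬(q ∧ (¬s ∧ ¬q)), 0
2. ◇¬(q ∧ (¬s ∧ ¬q)), 1   [◇-rule on 1: fresh world 1, 0R1]
3. ¬(q ∧ (¬s ∧ ¬q)), 2   [◇-rule on 2: fresh world 2, 1R2]
4. ¬(¬s ∧ ¬q), 2   [¬∧-rule on 3 (branches; this branch)]
5. q, 2   [¬∧-rule on 4 (branches; this branch)]
Accessibility: 0R0, 0R1, 0R2, 1R1, 1R2, 2R2

Yes, satisfiable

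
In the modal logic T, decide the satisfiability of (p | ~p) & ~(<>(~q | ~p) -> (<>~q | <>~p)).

Unsatisfiable (every branch closes)

1. (p | ~p) & ~(<>(~q | ~p) -> (<>~q | <>~p)), w0
2. p | ~p, w0
3. ~(<>(~q | ~p) -> (<>~q | <>~p)), w0
4. <>(~q | ~p), w0
5. ~(<>~q | <>~p), w0
6. ~<>~q, w0
7. ~<>~p, w0
8. q, w0
9. p, w0
10. ~q | ~p, w1
11. q, w1
12. p, w1
13. ~p, w1
Accessibility: w0Rw0, w0Rw1, w1Rw1
Branch closes: p and ~p both at w1.
All branches of the tableau close; one closing branch shown above.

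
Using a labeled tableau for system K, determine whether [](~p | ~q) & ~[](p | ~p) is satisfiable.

1. [](~p | ~q) & ~[](p | ~p), 0
2. [](~p | ~q), 0
3. ~[](p | ~p), 0
4. ~(p | ~p), 1
5. ~p, 1
6. p, 1
Accessibility: 0R1
Branch closes: p and ~p both at 1.
All branches of the tableau close; one closing branch shown above.

No, unsatisfiable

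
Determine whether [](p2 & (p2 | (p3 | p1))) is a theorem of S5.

Tableau for the negation ~[](p2 & (p2 | (p3 | p1))):
1. ~[](p2 & (p2 | (p3 | p1))), 0
2. ~(p2 & (p2 | (p3 | p1))), 1   [~[]-rule on 1: fresh world 1, 0R1]
3. ~(p2 | (p3 | p1)), 1   [~&-rule on 2 (branches; this branch)]
4. ~p2, 1   [~|-rule on 3]
5. ~(p3 | p1), 1   [~|-rule on 3]
6. ~p3, 1   [~|-rule on 5]
7. ~p1, 1   [~|-rule on 5]
Accessibility: 0R0, 0R1, 1R0, 1R1
The negation has an open branch (countermodel exists).

Invalid (countermodel exists)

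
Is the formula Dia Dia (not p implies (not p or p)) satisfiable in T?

Satisfiable (open branch found)

1. Dia Dia (not p implies (not p or p)), w0
2. Dia (not p implies (not p or p)), w1
3. not p implies (not p or p), w2
4. not p or p, w2
5. p, w2
Accessibility: w0Rw0, w0Rw1, w1Rw1, w1Rw2, w2Rw2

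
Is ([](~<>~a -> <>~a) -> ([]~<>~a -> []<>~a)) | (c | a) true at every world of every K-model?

Tableau for the negation ~(([](~<>~a -> <>~a) -> ([]~<>~a -> []<>~a)) | (c | a)):
1. ~(([](~<>~a -> <>~a) -> ([]~<>~a -> []<>~a)) | (c | a)), 0
2. ~([](~<>~a -> <>~a) -> ([]~<>~a -> []<>~a)), 0
3. ~(c | a), 0
4. [](~<>~a -> <>~a), 0
5. ~([]~<>~a -> []<>~a), 0
6. ~c, 0
7. ~a, 0
8. []~<>~a, 0
9. ~[]<>~a, 0
10. ~<>~a, 1
11. ~<>~a -> <>~a, 1
12. <>~a, 1
13. ~a, 2
14. a, 2
Accessibility: 0R1, 1R2
Branch closes: a and ~a both at 2.
Every branch of the negation's tableau closes; the branch above is one of them.

Valid in K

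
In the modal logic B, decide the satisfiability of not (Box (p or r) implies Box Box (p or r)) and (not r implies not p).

1. not (Box (p or r) implies Box Box (p or r)) and (not r implies not p), u
2. not (Box (p or r) implies Box Box (p or r)), u   [and-rule on 1]
3. not r implies not p, u   [and-rule on 1]
4. Box (p or r), u   [neg-implies-rule on 2]
5. not Box Box (p or r), u   [neg-implies-rule on 2]
6. p or r, u   [Box-rule on 4 via uRu]
7. not p, u   [implies-rule on 3 (branches; this branch)]
8. r, u   [or-rule on 6 (branches; this branch)]
9. not Box (p or r), v   [neg-Box-rule on 5: fresh world v, uRv]
10. p or r, v   [Box-rule on 4 via uRv]
11. r, v   [or-rule on 10 (branches; this branch)]
12. not (p or r), w   [neg-Box-rule on 9: fresh world w, vRw]
13. not p, w   [neg-or-rule on 12]
14. not r, w   [neg-or-rule on 12]
Accessibility: uRu, uRv, vRu, vRv, vRw, wRv, wRw

Satisfiable (open branch found)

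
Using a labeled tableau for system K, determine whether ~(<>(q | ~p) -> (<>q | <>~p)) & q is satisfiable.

Unsatisfiable

1. ~(<>(q | ~p) -> (<>q | <>~p)) & q, 0
2. ~(<>(q | ~p) -> (<>q | <>~p)), 0
3. q, 0
4. <>(q | ~p), 0
5. ~(<>q | <>~p), 0
6. ~<>q, 0
7. ~<>~p, 0
8. q | ~p, 1
9. ~q, 1
10. p, 1
11. ~p, 1
Accessibility: 0R1
Branch closes: p and ~p both at 1.
Every branch closes; the branch above is one of them.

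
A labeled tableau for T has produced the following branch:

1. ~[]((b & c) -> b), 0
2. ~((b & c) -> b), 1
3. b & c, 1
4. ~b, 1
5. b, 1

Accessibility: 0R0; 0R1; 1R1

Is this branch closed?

Closed

Both b and ~b appear at 1.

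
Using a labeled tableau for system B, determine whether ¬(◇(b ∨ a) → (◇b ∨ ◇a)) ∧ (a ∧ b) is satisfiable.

1. ¬(◇(b ∨ a) → (◇b ∨ ◇a)) ∧ (a ∧ b), u
2. ¬(◇(b ∨ a) → (◇b ∨ ◇a)), u
3. a ∧ b, u
4. ◇(b ∨ a), u
5. ¬(◇b ∨ ◇a), u
6. a, u
7. b, u
8. ¬◇b, u
9. ¬◇a, u
10. ¬b, u
Accessibility: uRu
Branch closes: b and ¬b both at u.
Every branch closes; the branch above is one of them.

No, unsatisfiable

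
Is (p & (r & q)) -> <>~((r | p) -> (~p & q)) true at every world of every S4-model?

Tableau for the negation ~((p & (r & q)) -> <>~((r | p) -> (~p & q))):
1. ~((p & (r & q)) -> <>~((r | p) -> (~p & q))), 0
2. p & (r & q), 0   [~->-rule on 1]
3. ~<>~((r | p) -> (~p & q)), 0   [~->-rule on 1]
4. p, 0   [&-rule on 2]
5. r & q, 0   [&-rule on 2]
6. r, 0   [&-rule on 5]
7. q, 0   [&-rule on 5]
8. (r | p) -> (~p & q), 0   [~<>-rule on 3 via 0R0]
9. ~p & q, 0   [->-rule on 8 (branches; this branch)]
10. ~p, 0   [&-rule on 9]
Accessibility: 0R0
Branch closes: p and ~p both at 0.
All branches of the negation close; one closing branch shown above.

Valid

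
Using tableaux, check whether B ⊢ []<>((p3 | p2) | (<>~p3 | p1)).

Valid

Tableau for the negation ~[]<>((p3 | p2) | (<>~p3 | p1)):
1. ~[]<>((p3 | p2) | (<>~p3 | p1)), w0
2. ~<>((p3 | p2) | (<>~p3 | p1)), w1
3. ~((p3 | p2) | (<>~p3 | p1)), w0
4. ~(p3 | p2), w0
5. ~(<>~p3 | p1), w0
6. ~p3, w0
7. ~p2, w0
8. ~<>~p3, w0
9. ~p1, w0
10. ~((p3 | p2) | (<>~p3 | p1)), w1
11. ~(p3 | p2), w1
12. ~(<>~p3 | p1), w1
13. ~p3, w1
14. ~p2, w1
15. ~<>~p3, w1
16. ~p1, w1
17. p3, w0
Accessibility: w0Rw0, w0Rw1, w1Rw0, w1Rw1
Branch closes: p3 and ~p3 both at w0.
Every branch of the negation's tableau closes; the branch above is one of them.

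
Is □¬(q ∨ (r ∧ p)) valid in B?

Tableau for the negation ¬□¬(q ∨ (r ∧ p)):
1. ¬□¬(q ∨ (r ∧ p)), u
2. q ∨ (r ∧ p), v
3. r ∧ p, v
4. r, v
5. p, v
Accessibility: uRu, uRv, vRu, vRv
The negation has an open branch (countermodel exists).

No, not valid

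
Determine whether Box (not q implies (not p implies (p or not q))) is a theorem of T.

Valid in T

Tableau for the negation not Box (not q implies (not p implies (p or not q))):
1. not Box (not q implies (not p implies (p or not q))), 0
2. not (not q implies (not p implies (p or not q))), 1
3. not q, 1
4. not (not p implies (p or not q)), 1
5. not p, 1
6. not (p or not q), 1
7. q, 1
Accessibility: 0R0, 0R1, 1R1
Branch closes: q and not q both at 1.
All branches of the negation close; one closing branch shown above.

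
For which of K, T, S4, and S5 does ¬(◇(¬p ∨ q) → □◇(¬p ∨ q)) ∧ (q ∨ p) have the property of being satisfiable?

K, T, S4

S4-tableau for the formula:
1. ¬(◇(¬p ∨ q) → □◇(¬p ∨ q)) ∧ (q ∨ p), 0
2. ¬(◇(¬p ∨ q) → □◇(¬p ∨ q)), 0
3. q ∨ p, 0
4. ◇(¬p ∨ q), 0
5. ¬□◇(¬p ∨ q), 0
6. p, 0
7. ¬p ∨ q, 1
8. q, 1
9. ¬◇(¬p ∨ q), 2
10. ¬(¬p ∨ q), 2
11. p, 2
12. ¬q, 2
Accessibility: 0R0, 0R1, 0R2, 1R1, 2R2
Complete open branch: satisfiable in S4, hence also in K, T (this S4-model is also a K-model and a T-model).
S5-tableau for the formula:
1. ¬(◇(¬p ∨ q) → □◇(¬p ∨ q)) ∧ (q ∨ p), 0
2. ¬(◇(¬p ∨ q) → □◇(¬p ∨ q)), 0
3. q ∨ p, 0
4. ◇(¬p ∨ q), 0
5. ¬□◇(¬p ∨ q), 0
6. p, 0
7. ¬p ∨ q, 1
8. q, 1
9. ¬◇(¬p ∨ q), 2
10. ¬(¬p ∨ q), 0
11. ¬q, 0
12. ¬(¬p ∨ q), 1
13. p, 1
14. ¬q, 1
Accessibility: 0R0, 0R1, 0R2, 1R0, 1R1, 1R2, 2R0, 2R1, 2R2
Branch closes: q and ¬q both at 1.
Every branch closes (one shown): unsatisfiable in S5.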